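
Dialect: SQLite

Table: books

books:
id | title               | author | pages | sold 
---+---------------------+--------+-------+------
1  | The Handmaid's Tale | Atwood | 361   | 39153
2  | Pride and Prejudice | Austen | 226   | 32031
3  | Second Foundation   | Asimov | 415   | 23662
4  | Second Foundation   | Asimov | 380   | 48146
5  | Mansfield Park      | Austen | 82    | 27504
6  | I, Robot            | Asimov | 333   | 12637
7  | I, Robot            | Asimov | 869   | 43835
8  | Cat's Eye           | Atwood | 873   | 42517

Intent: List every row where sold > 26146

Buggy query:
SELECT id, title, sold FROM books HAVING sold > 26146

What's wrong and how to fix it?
Bug: HAVING filters the output of aggregation, but this query has no GROUP BY and no aggregate functions, so SQLite rejects it (HAVING clause on a non-aggregate query); the condition here is per row

Fix: Replace HAVING with WHERE since the condition applies to individual rows

Corrected query:
SELECT id, title, sold FROM books WHERE sold > 26146

Result:
id | title               | sold 
---+---------------------+------
1  | The Handmaid's Tale | 39153
2  | Pride and Prejudice | 32031
4  | Second Foundation   | 48146
5  | Mansfield Park      | 27504
7  | I, Robot            | 43835
8  | Cat's Eye           | 42517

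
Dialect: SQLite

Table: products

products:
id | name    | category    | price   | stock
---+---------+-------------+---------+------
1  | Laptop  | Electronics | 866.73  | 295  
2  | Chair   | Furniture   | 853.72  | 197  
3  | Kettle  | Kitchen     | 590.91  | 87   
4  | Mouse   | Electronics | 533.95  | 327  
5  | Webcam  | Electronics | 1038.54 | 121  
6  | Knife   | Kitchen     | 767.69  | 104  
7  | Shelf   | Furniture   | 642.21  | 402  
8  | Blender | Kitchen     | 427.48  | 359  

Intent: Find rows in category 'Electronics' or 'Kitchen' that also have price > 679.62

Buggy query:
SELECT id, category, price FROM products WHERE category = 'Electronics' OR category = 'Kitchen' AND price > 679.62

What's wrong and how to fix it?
Bug: Without parentheses, AND is evaluated before OR, so the price filter only applies to the 'Kitchen' branch

Fix: Group the OR with parentheses (or use IN), then AND the threshold

Corrected query:
SELECT id, category, price FROM products WHERE (category = 'Electronics' OR category = 'Kitchen') AND price > 679.62

Result:
id | category    | price  
---+-------------+--------
1  | Electronics | 866.73 
5  | Electronics | 1038.54
6  | Kitchen     | 767.69 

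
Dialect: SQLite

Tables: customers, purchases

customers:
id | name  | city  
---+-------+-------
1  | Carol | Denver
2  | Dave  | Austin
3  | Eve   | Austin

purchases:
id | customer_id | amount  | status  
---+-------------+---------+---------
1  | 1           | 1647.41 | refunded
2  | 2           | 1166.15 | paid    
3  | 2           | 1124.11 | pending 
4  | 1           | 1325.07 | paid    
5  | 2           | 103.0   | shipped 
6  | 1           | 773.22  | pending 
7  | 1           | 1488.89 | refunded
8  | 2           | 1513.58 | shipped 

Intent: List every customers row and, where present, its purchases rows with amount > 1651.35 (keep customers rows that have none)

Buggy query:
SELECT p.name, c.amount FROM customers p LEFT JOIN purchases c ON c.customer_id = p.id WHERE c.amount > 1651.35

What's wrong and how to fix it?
Bug: A WHERE condition on the right-hand table after LEFT JOIN drops unmatched parents

Fix: Put 'c.amount > 1651.35' in the JOIN's ON clause instead of WHERE

Corrected query:
SELECT p.name, c.amount FROM customers p LEFT JOIN purchases c ON c.customer_id = p.id AND c.amount > 1651.35

Result:
name  | amount
------+-------
Carol | NULL  
Dave  | NULL  
Eve   | NULL  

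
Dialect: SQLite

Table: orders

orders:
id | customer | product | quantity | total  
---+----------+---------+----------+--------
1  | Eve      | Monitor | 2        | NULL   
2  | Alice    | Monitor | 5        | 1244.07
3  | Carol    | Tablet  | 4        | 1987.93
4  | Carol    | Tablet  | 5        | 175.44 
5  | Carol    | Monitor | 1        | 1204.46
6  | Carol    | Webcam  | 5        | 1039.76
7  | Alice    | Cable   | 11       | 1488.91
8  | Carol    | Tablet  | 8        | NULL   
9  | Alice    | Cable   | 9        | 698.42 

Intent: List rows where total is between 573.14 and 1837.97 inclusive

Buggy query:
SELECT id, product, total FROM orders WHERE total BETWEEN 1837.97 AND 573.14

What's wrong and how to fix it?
Bug: The bounds are reversed; BETWEEN a AND b requires a <= b to match anything

Fix: Swap the bounds so the smaller value comes first

Corrected query:
SELECT id, product, total FROM orders WHERE total BETWEEN 573.14 AND 1837.97

Result:
id | product | total  
---+---------+--------
2  | Monitor | 1244.07
5  | Monitor | 1204.46
6  | Webcam  | 1039.76
7  | Cable   | 1488.91
9  | Cable   | 698.42 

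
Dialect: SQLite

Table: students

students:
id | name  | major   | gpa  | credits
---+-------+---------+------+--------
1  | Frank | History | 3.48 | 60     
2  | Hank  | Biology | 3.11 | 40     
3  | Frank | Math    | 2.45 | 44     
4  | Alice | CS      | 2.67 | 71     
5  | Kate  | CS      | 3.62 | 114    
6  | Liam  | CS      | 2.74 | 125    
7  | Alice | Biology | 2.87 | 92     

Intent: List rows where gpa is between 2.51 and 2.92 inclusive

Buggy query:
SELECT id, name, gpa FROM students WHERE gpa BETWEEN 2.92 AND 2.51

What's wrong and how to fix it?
Bug: BETWEEN expects the lower bound first; with 2.92 AND 2.51 the range is empty

Fix: Swap the bounds so the smaller value comes first

Corrected query:
SELECT id, name, gpa FROM students WHERE gpa BETWEEN 2.51 AND 2.92

Result:
id | name  | gpa 
---+-------+-----
4  | Alice | 2.67
6  | Liam  | 2.74
7  | Alice | 2.87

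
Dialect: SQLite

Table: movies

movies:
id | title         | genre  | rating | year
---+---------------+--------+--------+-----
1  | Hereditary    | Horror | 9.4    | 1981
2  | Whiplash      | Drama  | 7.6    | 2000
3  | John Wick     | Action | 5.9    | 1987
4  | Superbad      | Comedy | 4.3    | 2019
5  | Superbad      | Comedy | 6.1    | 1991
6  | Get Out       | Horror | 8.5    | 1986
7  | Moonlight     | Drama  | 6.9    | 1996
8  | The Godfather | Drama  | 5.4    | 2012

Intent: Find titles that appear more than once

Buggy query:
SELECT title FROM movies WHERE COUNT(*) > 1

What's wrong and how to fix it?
Bug: COUNT(*) is an aggregate and cannot be used in WHERE

Fix: Group first, then use HAVING for the count condition

Corrected query:
SELECT title FROM movies GROUP BY title HAVING COUNT(*) > 1

Result:
title   
--------
Superbad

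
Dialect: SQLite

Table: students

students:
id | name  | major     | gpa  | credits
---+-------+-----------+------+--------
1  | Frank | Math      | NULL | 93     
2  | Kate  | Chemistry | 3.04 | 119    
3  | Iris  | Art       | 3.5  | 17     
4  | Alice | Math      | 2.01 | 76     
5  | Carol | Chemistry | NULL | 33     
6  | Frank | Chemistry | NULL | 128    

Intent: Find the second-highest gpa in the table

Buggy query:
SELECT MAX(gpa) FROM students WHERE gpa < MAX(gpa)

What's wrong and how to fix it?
Bug: MAX(gpa) on the right of the comparison is an aggregate-in-WHERE error

Fix: Put the inner MAX in a scalar subquery

Corrected query:
SELECT MAX(gpa) FROM students WHERE gpa < (SELECT MAX(gpa) FROM students)

Result:
MAX(gpa)
--------
3.04    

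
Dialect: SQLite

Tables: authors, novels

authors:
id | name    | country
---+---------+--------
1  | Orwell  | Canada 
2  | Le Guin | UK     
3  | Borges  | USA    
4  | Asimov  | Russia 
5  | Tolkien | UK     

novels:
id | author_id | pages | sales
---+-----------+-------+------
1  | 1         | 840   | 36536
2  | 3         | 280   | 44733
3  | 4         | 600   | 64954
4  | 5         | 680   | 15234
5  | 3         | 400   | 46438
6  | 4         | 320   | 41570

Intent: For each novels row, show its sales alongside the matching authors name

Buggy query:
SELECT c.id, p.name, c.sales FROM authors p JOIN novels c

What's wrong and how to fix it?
Bug: JOIN with no ON clause produces a cartesian product; every novels row pairs with every authors row

Fix: Specify the join condition linking the foreign key to the parent id

Corrected query:
SELECT c.id, p.name, c.sales FROM authors p JOIN novels c ON c.author_id = p.id

Result:
id | name    | sales
---+---------+------
1  | Orwell  | 36536
2  | Borges  | 44733
3  | Asimov  | 64954
4  | Tolkien | 15234
5  | Borges  | 46438
6  | Asimov  | 41570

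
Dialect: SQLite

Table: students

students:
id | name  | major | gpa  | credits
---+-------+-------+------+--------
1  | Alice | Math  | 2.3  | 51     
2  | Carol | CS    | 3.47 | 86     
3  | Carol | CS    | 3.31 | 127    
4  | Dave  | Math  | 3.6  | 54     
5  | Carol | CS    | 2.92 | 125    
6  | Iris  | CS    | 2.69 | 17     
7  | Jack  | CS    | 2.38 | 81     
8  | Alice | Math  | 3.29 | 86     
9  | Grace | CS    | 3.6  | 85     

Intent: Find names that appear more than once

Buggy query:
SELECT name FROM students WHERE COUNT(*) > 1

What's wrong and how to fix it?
Bug: WHERE can't reference COUNT(*); aggregates are computed after WHERE

Fix: GROUP BY name, then filter groups with HAVING COUNT(*) > 1

Corrected query:
SELECT name FROM students GROUP BY name HAVING COUNT(*) > 1

Result:
name 
-----
Alice
Carol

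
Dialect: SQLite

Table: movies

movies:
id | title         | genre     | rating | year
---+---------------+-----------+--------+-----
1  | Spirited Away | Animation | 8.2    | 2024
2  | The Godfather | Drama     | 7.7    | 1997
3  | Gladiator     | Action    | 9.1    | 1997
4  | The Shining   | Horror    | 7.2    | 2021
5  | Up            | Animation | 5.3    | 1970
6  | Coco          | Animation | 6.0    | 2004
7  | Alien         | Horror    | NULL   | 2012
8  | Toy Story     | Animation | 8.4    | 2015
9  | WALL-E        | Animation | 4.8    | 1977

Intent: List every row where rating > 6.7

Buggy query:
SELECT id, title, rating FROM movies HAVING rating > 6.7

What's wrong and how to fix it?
Bug: HAVING filters the output of aggregation, but this query has no GROUP BY and no aggregate functions, so SQLite rejects it (HAVING clause on a non-aggregate query); the condition here is per row

Fix: Replace HAVING with WHERE since the condition applies to individual rows

Corrected query:
SELECT id, title, rating FROM movies WHERE rating > 6.7

Result:
id | title         | rating
---+---------------+-------
1  | Spirited Away | 8.2   
2  | The Godfather | 7.7   
3  | Gladiator     | 9.1   
4  | The Shining   | 7.2   
8  | Toy Story     | 8.4   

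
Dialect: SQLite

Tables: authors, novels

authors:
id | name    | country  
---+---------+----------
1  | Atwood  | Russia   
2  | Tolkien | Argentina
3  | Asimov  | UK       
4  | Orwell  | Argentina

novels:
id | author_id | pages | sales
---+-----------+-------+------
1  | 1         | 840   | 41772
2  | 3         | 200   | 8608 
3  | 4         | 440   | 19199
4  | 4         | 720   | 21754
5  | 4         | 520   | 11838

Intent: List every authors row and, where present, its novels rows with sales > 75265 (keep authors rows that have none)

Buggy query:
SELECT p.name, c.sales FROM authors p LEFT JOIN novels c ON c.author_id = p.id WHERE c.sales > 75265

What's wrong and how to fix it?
Bug: Filtering c.sales in WHERE discards the NULL rows produced by LEFT JOIN, turning it into an inner join

Fix: Move the right-table condition into the ON clause so unmatched parents are kept

Corrected query:
SELECT p.name, c.sales FROM authors p LEFT JOIN novels c ON c.author_id = p.id AND c.sales > 75265

Result:
name    | sales
--------+------
Atwood  | NULL 
Tolkien | NULL 
Asimov  | NULL 
Orwell  | NULL 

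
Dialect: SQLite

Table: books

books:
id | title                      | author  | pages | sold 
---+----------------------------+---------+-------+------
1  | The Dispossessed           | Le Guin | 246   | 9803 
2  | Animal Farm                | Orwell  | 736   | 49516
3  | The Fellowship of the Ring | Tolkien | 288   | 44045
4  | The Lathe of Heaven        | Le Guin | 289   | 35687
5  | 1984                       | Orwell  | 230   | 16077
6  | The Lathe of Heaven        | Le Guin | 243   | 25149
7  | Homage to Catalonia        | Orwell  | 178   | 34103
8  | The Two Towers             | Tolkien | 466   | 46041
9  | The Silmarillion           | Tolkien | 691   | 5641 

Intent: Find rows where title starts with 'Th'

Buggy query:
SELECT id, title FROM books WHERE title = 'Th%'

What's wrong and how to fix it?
Bug: '=' compares the literal string including the % character; pattern matching needs LIKE

Fix: Use LIKE for wildcard pattern matching

Corrected query:
SELECT id, title FROM books WHERE title LIKE 'Th%'

Result:
id | title                     
---+---------------------------
1  | The Dispossessed          
3  | The Fellowship of the Ring
4  | The Lathe of Heaven       
6  | The Lathe of Heaven       
8  | The Two Towers            
9  | The Silmarillion          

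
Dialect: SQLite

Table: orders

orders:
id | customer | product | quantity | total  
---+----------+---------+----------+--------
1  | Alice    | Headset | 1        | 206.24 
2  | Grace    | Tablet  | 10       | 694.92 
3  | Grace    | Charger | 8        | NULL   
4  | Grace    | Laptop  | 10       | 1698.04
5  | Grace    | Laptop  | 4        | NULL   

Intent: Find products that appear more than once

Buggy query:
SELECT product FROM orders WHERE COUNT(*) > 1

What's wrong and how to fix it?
Bug: COUNT(*) is an aggregate and cannot be used in WHERE

Fix: Group first, then use HAVING for the count condition

Corrected query:
SELECT product FROM orders GROUP BY product HAVING COUNT(*) > 1

Result:
product
-------
Laptop 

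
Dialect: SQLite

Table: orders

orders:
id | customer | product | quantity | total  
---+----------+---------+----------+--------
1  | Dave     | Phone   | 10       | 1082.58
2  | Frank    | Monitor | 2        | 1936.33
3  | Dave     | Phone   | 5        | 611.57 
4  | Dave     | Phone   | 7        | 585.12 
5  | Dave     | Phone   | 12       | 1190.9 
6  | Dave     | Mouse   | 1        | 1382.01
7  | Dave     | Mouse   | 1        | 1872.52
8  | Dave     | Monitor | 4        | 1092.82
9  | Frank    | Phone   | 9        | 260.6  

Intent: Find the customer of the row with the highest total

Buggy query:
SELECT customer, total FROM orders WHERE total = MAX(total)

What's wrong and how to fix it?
Bug: WHERE is evaluated per row; an aggregate over the whole table isn't defined there

Fix: Use a subquery: WHERE total = (SELECT MAX(total) FROM orders)

Corrected query:
SELECT customer, total FROM orders WHERE total = (SELECT MAX(total) FROM orders)

Result:
customer | total  
---------+--------
Frank    | 1936.33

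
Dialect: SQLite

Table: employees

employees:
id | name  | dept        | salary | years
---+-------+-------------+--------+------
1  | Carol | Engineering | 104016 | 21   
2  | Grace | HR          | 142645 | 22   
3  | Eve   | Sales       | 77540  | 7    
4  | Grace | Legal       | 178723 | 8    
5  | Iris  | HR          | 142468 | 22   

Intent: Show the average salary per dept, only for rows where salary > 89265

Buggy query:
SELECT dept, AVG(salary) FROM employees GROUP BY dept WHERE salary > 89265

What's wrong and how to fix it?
Bug: WHERE cannot follow GROUP BY

Fix: Place WHERE between FROM and GROUP BY

Corrected query:
SELECT dept, AVG(salary) FROM employees WHERE salary > 89265 GROUP BY dept

Result:
dept        | AVG(salary)
------------+------------
Engineering | 104016     
HR          | 142556.5   
Legal       | 178723     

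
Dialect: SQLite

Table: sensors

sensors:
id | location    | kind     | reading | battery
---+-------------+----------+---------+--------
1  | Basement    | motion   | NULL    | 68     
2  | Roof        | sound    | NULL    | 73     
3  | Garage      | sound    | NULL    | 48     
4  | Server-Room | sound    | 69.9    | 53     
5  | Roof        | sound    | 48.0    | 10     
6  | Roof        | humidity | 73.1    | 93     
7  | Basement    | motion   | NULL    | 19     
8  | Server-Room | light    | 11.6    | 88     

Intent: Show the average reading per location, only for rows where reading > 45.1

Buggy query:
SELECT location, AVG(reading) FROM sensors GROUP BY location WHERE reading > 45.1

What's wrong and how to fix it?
Bug: WHERE cannot follow GROUP BY

Fix: Place WHERE between FROM and GROUP BY

Corrected query:
SELECT location, AVG(reading) FROM sensors WHERE reading > 45.1 GROUP BY location

Result:
location    | AVG(reading)
------------+-------------
Roof        | 60.55       
Server-Room | 69.9        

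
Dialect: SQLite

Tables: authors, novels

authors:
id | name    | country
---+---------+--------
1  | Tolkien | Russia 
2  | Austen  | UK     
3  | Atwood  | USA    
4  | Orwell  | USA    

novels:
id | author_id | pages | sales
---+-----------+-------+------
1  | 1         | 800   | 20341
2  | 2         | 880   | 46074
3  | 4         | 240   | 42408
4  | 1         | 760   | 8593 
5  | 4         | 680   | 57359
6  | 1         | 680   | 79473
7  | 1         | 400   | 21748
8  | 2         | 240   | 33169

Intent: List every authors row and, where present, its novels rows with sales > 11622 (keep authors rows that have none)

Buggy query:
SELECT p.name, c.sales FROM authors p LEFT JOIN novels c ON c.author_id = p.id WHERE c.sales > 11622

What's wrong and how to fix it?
Bug: Filtering c.sales in WHERE discards the NULL rows produced by LEFT JOIN, turning it into an inner join

Fix: Put 'c.sales > 11622' in the JOIN's ON clause instead of WHERE

Corrected query:
SELECT p.name, c.sales FROM authors p LEFT JOIN novels c ON c.author_id = p.id AND c.sales > 11622

Result:
name    | sales
--------+------
Tolkien | 20341
Tolkien | 21748
Tolkien | 79473
Austen  | 33169
Austen  | 46074
Atwood  | NULL 
Orwell  | 42408
Orwell  | 57359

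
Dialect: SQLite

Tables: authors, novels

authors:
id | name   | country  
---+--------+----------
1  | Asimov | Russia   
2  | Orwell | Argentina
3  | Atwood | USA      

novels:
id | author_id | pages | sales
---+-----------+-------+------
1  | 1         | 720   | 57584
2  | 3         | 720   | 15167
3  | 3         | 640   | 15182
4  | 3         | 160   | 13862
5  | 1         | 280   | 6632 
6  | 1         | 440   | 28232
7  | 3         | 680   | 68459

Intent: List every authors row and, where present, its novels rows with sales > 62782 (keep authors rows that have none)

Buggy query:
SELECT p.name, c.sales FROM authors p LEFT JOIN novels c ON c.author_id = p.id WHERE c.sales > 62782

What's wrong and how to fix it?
Bug: A WHERE condition on the right-hand table after LEFT JOIN drops unmatched parents

Fix: Put 'c.sales > 62782' in the JOIN's ON clause instead of WHERE

Corrected query:
SELECT p.name, c.sales FROM authors p LEFT JOIN novels c ON c.author_id = p.id AND c.sales > 62782

Result:
name   | sales
-------+------
Asimov | NULL 
Orwell | NULL 
Atwood | 68459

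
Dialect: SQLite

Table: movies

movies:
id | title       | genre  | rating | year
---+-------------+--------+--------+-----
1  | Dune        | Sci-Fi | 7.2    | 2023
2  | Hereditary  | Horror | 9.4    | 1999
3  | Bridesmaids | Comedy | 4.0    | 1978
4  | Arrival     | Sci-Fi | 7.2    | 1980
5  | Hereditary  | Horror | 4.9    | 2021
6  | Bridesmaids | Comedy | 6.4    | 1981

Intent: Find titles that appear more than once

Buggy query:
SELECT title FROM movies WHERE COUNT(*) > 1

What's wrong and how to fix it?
Bug: WHERE can't reference COUNT(*); aggregates are computed after WHERE

Fix: Group first, then use HAVING for the count condition

Corrected query:
SELECT title FROM movies GROUP BY title HAVING COUNT(*) > 1

Result:
title      
-----------
Bridesmaids
Hereditary 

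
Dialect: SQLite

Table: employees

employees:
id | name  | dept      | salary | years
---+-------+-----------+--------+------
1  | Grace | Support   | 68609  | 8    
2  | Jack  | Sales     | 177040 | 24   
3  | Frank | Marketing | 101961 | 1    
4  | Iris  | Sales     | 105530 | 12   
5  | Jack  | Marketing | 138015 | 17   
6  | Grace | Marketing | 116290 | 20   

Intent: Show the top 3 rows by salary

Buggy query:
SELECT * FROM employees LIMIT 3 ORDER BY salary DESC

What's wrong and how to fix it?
Bug: LIMIT must come after ORDER BY

Fix: Sort with ORDER BY, then apply LIMIT

Corrected query:
SELECT * FROM employees ORDER BY salary DESC LIMIT 3

Result:
id | name  | dept      | salary | years
---+-------+-----------+--------+------
2  | Jack  | Sales     | 177040 | 24   
5  | Jack  | Marketing | 138015 | 17   
6  | Grace | Marketing | 116290 | 20   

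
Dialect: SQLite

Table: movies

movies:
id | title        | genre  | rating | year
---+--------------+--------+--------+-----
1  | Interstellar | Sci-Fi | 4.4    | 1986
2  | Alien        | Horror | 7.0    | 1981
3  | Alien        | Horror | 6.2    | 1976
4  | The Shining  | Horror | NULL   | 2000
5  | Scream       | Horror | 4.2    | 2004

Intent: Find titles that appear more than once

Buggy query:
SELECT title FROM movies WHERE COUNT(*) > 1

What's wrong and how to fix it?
Bug: WHERE can't reference COUNT(*); aggregates are computed after WHERE

Fix: GROUP BY title, then filter groups with HAVING COUNT(*) > 1

Corrected query:
SELECT title FROM movies GROUP BY title HAVING COUNT(*) > 1

Result:
title
-----
Alien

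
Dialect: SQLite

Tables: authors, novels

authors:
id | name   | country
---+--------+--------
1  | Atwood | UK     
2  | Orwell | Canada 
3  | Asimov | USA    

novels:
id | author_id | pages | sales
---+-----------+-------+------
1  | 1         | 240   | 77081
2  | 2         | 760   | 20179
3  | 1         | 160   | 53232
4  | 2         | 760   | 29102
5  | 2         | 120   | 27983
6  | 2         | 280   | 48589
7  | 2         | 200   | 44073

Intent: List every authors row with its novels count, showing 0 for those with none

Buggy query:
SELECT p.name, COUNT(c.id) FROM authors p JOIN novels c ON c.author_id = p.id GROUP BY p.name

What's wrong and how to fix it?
Bug: An inner join excludes parents with zero children

Fix: Use LEFT JOIN so parents without children still appear (COUNT(c.id) gives 0)

Corrected query:
SELECT p.name, COUNT(c.id) FROM authors p LEFT JOIN novels c ON c.author_id = p.id GROUP BY p.name

Result:
name   | COUNT(c.id)
-------+------------
Asimov | 0          
Atwood | 2          
Orwell | 5          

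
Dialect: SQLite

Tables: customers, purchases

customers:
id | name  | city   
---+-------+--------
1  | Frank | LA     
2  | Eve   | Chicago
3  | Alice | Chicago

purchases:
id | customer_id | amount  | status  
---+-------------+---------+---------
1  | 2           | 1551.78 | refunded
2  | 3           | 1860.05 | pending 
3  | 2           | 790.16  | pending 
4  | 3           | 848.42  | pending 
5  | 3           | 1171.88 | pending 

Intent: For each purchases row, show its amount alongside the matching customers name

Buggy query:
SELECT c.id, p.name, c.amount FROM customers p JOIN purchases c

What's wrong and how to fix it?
Bug: JOIN with no ON clause produces a cartesian product; every purchases row pairs with every customers row

Fix: Specify the join condition linking the foreign key to the parent id

Corrected query:
SELECT c.id, p.name, c.amount FROM customers p JOIN purchases c ON c.customer_id = p.id

Result:
id | name  | amount 
---+-------+--------
1  | Eve   | 1551.78
2  | Alice | 1860.05
3  | Eve   | 790.16 
4  | Alice | 848.42 
5  | Alice | 1171.88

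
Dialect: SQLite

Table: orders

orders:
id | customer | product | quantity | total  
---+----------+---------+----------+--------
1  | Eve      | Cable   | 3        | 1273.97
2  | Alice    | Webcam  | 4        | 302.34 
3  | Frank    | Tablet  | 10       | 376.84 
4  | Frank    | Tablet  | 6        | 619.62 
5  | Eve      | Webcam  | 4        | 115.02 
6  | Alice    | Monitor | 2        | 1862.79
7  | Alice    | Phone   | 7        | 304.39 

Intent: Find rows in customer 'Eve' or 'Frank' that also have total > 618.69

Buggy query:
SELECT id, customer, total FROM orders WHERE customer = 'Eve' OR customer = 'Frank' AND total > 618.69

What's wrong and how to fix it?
Bug: Without parentheses, AND is evaluated before OR, so the total filter only applies to the 'Frank' branch

Fix: Group the OR with parentheses (or use IN), then AND the threshold

Corrected query:
SELECT id, customer, total FROM orders WHERE (customer = 'Eve' OR customer = 'Frank') AND total > 618.69

Result:
id | customer | total  
---+----------+--------
1  | Eve      | 1273.97
4  | Frank    | 619.62 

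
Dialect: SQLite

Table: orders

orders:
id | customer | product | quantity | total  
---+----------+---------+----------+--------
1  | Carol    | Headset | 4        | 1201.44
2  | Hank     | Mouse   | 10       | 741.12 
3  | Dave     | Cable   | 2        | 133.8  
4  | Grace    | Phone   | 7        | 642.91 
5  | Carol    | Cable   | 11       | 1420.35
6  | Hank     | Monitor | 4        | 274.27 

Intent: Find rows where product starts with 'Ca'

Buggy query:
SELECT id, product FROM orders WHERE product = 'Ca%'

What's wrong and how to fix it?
Bug: '=' compares the literal string including the % character; pattern matching needs LIKE

Fix: Replace '=' with LIKE so 'Ca%' is treated as a pattern

Corrected query:
SELECT id, product FROM orders WHERE product LIKE 'Ca%'

Result:
id | product
---+--------
3  | Cable  
5  | Cable  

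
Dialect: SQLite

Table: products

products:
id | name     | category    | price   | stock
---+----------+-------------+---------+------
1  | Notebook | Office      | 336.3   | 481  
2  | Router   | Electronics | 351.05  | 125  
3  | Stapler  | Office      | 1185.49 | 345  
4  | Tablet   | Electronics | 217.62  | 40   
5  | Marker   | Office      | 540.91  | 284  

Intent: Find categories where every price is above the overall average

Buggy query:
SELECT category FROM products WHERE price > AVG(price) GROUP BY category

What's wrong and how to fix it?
Bug: WHERE evaluates per row before aggregation, so AVG() is unavailable

Fix: Use a subquery for AVG and a HAVING MIN(...) filter so the condition holds for every row in the group

Corrected query:
SELECT category FROM products GROUP BY category HAVING MIN(price) > (SELECT AVG(price) FROM products)

Result:
(no rows)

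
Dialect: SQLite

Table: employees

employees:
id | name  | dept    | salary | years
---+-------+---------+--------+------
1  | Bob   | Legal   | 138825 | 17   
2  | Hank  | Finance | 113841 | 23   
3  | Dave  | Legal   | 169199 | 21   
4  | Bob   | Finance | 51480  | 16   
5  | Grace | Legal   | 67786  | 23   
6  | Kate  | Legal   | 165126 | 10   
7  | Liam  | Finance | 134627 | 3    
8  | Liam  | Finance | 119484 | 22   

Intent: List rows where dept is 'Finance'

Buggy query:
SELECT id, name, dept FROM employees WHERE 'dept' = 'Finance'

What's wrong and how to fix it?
Bug: 'dept' in single quotes is a string literal, not the column; the comparison is literal-vs-literal and never true

Fix: Remove the quotes around the column name (or use double quotes for an identifier)

Corrected query:
SELECT id, name, dept FROM employees WHERE dept = 'Finance'

Result:
id | name | dept   
---+------+--------
2  | Hank | Finance
4  | Bob  | Finance
7  | Liam | Finance
8  | Liam | Finance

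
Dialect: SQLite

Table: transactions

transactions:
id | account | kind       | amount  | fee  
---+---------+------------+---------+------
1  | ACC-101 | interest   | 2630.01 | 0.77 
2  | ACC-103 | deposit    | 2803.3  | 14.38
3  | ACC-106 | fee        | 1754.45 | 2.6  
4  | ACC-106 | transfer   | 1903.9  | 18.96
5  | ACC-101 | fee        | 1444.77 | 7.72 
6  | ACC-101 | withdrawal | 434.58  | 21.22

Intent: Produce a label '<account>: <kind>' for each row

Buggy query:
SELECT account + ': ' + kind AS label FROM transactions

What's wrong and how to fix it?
Bug: '+' is numeric addition; on text columns SQLite converts them to 0 instead of concatenating

Fix: Use the || operator for string concatenation

Corrected query:
SELECT account || ': ' || kind AS label FROM transactions

Result:
label              
-------------------
ACC-101: interest  
ACC-103: deposit   
ACC-106: fee       
ACC-106: transfer  
ACC-101: fee       
ACC-101: withdrawal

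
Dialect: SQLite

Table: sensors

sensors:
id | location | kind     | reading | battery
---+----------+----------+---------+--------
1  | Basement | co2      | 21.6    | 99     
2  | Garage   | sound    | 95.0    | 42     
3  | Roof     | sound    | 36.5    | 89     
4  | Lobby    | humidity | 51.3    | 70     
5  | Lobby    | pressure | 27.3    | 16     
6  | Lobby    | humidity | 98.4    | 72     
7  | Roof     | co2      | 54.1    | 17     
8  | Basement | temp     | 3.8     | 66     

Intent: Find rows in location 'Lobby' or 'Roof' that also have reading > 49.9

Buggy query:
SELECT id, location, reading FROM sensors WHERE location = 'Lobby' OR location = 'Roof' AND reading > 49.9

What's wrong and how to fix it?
Bug: Without parentheses, AND is evaluated before OR, so the reading filter only applies to the 'Roof' branch

Fix: Add parentheses around the OR so the AND applies to both alternatives

Corrected query:
SELECT id, location, reading FROM sensors WHERE (location = 'Lobby' OR location = 'Roof') AND reading > 49.9

Result:
id | location | reading
---+----------+--------
4  | Lobby    | 51.3   
6  | Lobby    | 98.4   
7  | Roof     | 54.1   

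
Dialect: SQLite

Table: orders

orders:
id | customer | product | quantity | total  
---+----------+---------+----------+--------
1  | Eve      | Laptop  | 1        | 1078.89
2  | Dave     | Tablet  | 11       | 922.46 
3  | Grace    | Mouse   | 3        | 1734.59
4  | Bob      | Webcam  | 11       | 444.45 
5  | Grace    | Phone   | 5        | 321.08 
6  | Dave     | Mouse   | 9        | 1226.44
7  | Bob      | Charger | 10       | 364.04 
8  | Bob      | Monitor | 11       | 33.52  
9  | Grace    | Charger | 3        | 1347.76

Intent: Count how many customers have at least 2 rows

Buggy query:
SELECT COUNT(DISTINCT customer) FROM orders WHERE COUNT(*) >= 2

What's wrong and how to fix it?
Bug: COUNT(*) cannot appear in WHERE; the per-group count doesn't exist yet

Fix: Use a subquery that GROUPs and filters with HAVING, then count its rows

Corrected query:
SELECT COUNT(*) FROM (SELECT customer FROM orders GROUP BY customer HAVING COUNT(*) >= 2)

Result:
COUNT(*)
--------
3       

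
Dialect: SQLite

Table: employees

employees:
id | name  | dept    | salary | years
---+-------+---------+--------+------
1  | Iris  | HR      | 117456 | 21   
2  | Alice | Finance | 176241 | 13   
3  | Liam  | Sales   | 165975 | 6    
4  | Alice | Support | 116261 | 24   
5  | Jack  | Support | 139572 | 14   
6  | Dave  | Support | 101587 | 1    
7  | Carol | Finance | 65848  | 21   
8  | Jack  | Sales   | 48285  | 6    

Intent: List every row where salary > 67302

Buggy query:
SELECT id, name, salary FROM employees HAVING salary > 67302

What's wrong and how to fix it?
Bug: This is a non-aggregate query (no GROUP BY, no aggregates), so in SQLite the HAVING clause is invalid here; a row-level condition belongs in WHERE

Fix: Replace HAVING with WHERE since the condition applies to individual rows

Corrected query:
SELECT id, name, salary FROM employees WHERE salary > 67302

Result:
id | name  | salary
---+-------+-------
1  | Iris  | 117456
2  | Alice | 176241
3  | Liam  | 165975
4  | Alice | 116261
5  | Jack  | 139572
6  | Dave  | 101587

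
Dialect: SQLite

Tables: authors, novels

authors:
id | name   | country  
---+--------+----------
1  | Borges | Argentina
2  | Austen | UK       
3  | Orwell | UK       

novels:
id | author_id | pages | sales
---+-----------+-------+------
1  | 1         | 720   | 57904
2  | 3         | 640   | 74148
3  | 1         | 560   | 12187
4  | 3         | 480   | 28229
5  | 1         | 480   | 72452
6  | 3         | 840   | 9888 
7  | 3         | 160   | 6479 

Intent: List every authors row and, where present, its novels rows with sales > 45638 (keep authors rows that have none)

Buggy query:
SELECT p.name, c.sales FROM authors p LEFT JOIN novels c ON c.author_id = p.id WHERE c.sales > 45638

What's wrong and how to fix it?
Bug: A WHERE condition on the right-hand table after LEFT JOIN drops unmatched parents

Fix: Move the right-table condition into the ON clause so unmatched parents are kept

Corrected query:
SELECT p.name, c.sales FROM authors p LEFT JOIN novels c ON c.author_id = p.id AND c.sales > 45638

Result:
name   | sales
-------+------
Borges | 57904
Borges | 72452
Austen | NULL 
Orwell | 74148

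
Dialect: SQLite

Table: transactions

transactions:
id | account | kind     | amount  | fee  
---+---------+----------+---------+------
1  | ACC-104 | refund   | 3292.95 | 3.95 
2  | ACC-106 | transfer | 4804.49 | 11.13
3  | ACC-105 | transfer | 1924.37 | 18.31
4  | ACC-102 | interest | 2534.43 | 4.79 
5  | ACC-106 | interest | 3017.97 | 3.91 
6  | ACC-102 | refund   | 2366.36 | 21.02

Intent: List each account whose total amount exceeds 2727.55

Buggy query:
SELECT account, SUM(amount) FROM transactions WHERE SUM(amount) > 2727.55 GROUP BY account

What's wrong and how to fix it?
Bug: Aggregate functions cannot appear in a WHERE clause

Fix: Move the aggregate condition to a HAVING clause

Corrected query:
SELECT account, SUM(amount) FROM transactions GROUP BY account HAVING SUM(amount) > 2727.55

Result:
account | SUM(amount)
--------+------------
ACC-102 | 4900.79    
ACC-104 | 3292.95    
ACC-106 | 7822.46    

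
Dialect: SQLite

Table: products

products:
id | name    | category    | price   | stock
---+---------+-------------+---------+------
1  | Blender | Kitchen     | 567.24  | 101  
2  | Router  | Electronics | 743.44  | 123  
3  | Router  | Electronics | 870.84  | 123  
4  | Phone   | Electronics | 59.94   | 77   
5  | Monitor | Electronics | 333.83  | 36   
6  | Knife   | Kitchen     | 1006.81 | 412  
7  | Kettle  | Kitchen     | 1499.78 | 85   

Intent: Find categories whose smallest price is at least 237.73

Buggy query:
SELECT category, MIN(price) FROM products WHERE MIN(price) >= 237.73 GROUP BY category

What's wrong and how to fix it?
Bug: Aggregates like MIN are computed per group after WHERE runs

Fix: Use HAVING for the per-group MIN condition

Corrected query:
SELECT category, MIN(price) FROM products GROUP BY category HAVING MIN(price) >= 237.73

Result:
category | MIN(price)
---------+-----------
Kitchen  | 567.24    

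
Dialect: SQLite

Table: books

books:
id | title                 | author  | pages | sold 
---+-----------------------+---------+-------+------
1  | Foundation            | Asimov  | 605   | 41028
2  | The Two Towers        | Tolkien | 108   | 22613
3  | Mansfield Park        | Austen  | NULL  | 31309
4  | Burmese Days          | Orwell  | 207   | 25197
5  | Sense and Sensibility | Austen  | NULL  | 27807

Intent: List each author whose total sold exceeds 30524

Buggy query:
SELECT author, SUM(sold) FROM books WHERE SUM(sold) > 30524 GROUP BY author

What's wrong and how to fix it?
Bug: WHERE runs before GROUP BY, so aggregates aren't available there

Fix: Use HAVING (which filters groups after aggregation) instead of WHERE

Corrected query:
SELECT author, SUM(sold) FROM books GROUP BY author HAVING SUM(sold) > 30524

Result:
author | SUM(sold)
-------+----------
Asimov | 41028    
Austen | 59116    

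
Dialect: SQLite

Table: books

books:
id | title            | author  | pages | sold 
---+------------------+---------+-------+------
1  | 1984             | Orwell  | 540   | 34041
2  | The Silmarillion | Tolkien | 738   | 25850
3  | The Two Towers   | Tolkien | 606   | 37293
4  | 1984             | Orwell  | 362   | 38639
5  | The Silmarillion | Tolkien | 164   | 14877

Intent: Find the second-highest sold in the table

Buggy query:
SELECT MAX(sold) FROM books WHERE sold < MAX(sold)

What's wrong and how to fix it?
Bug: MAX(sold) on the right of the comparison is an aggregate-in-WHERE error

Fix: Compute the overall MAX in a subquery, then take MAX of rows below it

Corrected query:
SELECT MAX(sold) FROM books WHERE sold < (SELECT MAX(sold) FROM books)

Result:
MAX(sold)
---------
37293    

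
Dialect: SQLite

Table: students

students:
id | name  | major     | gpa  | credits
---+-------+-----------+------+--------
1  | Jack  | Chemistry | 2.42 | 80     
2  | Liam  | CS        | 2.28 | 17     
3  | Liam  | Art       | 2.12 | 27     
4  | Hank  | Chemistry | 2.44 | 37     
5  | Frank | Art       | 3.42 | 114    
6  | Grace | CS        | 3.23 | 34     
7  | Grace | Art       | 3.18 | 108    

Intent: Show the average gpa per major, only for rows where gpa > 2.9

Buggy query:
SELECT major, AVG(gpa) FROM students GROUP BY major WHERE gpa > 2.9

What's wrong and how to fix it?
Bug: WHERE cannot follow GROUP BY

Fix: Move the WHERE clause before GROUP BY

Corrected query:
SELECT major, AVG(gpa) FROM students WHERE gpa > 2.9 GROUP BY major

Result:
major | AVG(gpa)
------+---------
Art   | 3.3     
CS    | 3.23    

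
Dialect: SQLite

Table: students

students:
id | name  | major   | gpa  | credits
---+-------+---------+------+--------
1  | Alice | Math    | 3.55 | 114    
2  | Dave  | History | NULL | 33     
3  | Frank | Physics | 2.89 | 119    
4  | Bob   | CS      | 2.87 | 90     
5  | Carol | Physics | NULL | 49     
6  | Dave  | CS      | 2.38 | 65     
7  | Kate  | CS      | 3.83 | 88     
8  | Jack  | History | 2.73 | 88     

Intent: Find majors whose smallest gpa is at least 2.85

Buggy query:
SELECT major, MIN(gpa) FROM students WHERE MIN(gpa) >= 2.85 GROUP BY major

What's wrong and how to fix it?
Bug: MIN() in WHERE is a misuse of aggregate

Fix: Replace WHERE with HAVING after the GROUP BY

Corrected query:
SELECT major, MIN(gpa) FROM students GROUP BY major HAVING MIN(gpa) >= 2.85

Result:
major   | MIN(gpa)
--------+---------
Math    | 3.55    
Physics | 2.89    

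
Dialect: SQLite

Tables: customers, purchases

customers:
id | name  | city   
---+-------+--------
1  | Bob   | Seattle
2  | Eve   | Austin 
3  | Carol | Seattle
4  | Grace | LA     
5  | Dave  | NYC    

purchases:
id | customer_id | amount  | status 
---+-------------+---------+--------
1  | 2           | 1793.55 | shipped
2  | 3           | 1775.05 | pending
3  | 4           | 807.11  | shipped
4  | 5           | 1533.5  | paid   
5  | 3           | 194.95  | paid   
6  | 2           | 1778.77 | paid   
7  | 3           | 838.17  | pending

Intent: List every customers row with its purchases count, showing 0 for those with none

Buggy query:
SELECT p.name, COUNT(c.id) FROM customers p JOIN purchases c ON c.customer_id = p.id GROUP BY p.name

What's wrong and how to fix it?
Bug: An inner join excludes parents with zero children

Fix: Use LEFT JOIN so parents without children still appear (COUNT(c.id) gives 0)

Corrected query:
SELECT p.name, COUNT(c.id) FROM customers p LEFT JOIN purchases c ON c.customer_id = p.id GROUP BY p.name

Result:
name  | COUNT(c.id)
------+------------
Bob   | 0          
Carol | 3          
Dave  | 1          
Eve   | 2          
Grace | 1          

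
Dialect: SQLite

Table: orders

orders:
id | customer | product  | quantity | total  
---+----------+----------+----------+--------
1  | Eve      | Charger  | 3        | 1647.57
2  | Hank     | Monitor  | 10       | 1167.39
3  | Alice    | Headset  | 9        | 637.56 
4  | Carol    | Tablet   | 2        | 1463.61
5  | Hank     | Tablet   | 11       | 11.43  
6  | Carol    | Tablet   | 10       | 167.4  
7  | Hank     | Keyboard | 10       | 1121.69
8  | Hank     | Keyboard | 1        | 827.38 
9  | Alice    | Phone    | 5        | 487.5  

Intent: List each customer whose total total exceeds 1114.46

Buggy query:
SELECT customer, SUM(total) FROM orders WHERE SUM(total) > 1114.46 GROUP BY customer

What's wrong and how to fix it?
Bug: Aggregate functions cannot appear in a WHERE clause

Fix: Move the aggregate condition to a HAVING clause

Corrected query:
SELECT customer, SUM(total) FROM orders GROUP BY customer HAVING SUM(total) > 1114.46

Result:
customer | SUM(total)
---------+-----------
Alice    | 1125.06   
Carol    | 1631.01   
Eve      | 1647.57   
Hank     | 3127.89   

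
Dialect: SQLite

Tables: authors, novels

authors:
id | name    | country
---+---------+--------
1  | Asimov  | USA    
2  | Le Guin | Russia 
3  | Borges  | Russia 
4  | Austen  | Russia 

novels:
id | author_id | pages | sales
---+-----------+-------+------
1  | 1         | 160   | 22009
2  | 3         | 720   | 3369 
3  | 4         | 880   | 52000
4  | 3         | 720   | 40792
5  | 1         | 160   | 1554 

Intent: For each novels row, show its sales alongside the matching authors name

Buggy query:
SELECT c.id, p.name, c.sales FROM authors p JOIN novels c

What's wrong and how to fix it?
Bug: Missing join condition: each novels row is matched to all authors rows instead of just its own

Fix: Add ON c.author_id = p.id to the JOIN

Corrected query:
SELECT c.id, p.name, c.sales FROM authors p JOIN novels c ON c.author_id = p.id

Result:
id | name   | sales
---+--------+------
1  | Asimov | 22009
2  | Borges | 3369 
3  | Austen | 52000
4  | Borges | 40792
5  | Asimov | 1554 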